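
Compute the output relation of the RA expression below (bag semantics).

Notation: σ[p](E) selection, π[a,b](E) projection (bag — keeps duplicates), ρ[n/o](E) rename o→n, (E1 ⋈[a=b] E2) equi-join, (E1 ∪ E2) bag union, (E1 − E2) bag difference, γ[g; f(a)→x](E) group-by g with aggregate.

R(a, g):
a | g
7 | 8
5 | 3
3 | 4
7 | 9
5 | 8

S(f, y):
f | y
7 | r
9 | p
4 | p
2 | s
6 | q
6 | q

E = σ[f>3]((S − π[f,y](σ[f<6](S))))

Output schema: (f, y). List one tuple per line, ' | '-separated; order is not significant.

Per-node cardinality:
  S → 6
  S → 6
  σ[f<6](S) → 2
  π[f,y](σ[f<6](S)) → 2
  (S − π[f,y](σ[f<6](S))) → 4
  σ[f>3]((S − π[f,y](σ[f<6](S)))) → 4

== RESULT ==
f | y
6 | q
6 | q
7 | r
9 | p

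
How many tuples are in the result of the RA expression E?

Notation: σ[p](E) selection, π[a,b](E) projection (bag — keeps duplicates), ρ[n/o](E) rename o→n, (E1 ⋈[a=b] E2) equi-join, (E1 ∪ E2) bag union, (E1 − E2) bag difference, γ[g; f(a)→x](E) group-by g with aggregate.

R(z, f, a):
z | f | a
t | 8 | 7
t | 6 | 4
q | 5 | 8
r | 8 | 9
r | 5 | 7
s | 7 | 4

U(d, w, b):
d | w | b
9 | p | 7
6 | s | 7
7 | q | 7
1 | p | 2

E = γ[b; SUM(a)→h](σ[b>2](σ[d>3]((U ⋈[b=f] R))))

Per-node cardinality:
  U → 4
  R → 6
  (U ⋈[b=f] R) → 3
  σ[d>3]((U ⋈[b=f] R)) → 3
  σ[b>2](σ[d>3]((U ⋈[b=f] R))) → 3
  γ[b; SUM(a)→h](σ[b>2](σ[d>3]((U ⋈[b=f] R)))) → 1

|E| = 1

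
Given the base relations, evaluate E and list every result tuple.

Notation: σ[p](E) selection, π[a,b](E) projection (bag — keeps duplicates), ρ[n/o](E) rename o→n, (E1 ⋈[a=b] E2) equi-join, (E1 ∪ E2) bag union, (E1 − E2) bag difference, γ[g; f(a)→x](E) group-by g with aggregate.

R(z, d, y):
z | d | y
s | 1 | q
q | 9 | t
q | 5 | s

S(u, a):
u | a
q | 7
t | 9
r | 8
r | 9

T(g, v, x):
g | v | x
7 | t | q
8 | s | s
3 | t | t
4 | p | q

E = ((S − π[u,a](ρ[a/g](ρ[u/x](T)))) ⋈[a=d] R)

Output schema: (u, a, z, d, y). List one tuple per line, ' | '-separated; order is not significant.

Subexpression sizes:
  S → 4
  T → 4
  ρ[u/x](T) → 4
  ρ[a/g](ρ[u/x](T)) → 4
  π[u,a](ρ[a/g](ρ[u/x](T))) → 4
  (S − π[u,a](ρ[a/g](ρ[u/x](T)))) → 3
  R → 3
  ((S − π[u,a](ρ[a/g](ρ[u/x](T)))) ⋈[a=d] R) → 2

== RESULT ==
u | a | z | d | y
r | 9 | q | 9 | t
t | 9 | q | 9 | t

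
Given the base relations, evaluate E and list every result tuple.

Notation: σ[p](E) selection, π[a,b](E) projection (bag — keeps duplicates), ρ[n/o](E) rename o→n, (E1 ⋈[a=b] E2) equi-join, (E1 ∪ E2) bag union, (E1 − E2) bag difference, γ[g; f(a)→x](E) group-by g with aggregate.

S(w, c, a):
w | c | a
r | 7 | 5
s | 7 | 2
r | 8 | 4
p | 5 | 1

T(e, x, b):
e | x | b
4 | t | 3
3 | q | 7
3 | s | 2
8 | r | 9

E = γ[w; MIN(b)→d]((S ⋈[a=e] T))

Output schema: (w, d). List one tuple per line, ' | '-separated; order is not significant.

Row counts bottom-up:
  S → 4
  T → 4
  (S ⋈[a=e] T) → 1
  γ[w; MIN(b)→d]((S ⋈[a=e] T)) → 1

== RESULT ==
w | d
r | 3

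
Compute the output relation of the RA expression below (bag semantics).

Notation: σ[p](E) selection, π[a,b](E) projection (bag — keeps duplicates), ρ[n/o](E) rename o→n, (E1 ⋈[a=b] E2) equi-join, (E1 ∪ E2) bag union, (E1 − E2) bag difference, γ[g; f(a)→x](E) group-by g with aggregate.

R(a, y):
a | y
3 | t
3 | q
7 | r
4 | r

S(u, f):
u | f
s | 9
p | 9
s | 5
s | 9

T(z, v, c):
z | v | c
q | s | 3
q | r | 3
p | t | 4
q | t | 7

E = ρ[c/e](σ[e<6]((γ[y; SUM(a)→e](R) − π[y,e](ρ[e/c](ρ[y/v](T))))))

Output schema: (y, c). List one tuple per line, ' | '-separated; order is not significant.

Per-node cardinality:
  R → 4
  γ[y; SUM(a)→e](R) → 3
  T → 4
  ρ[y/v](T) → 4
  ρ[e/c](ρ[y/v](T)) → 4
  π[y,e](ρ[e/c](ρ[y/v](T))) → 4
  (γ[y; SUM(a)→e](R) − π[y,e](ρ[e/c](ρ[y/v](T)))) → 3
  σ[e<6]((γ[y; SUM(a)→e](R) − π[y,e](ρ[e/c](ρ[y/v](T))))) → 2
  ρ[c/e](σ[e<6]((γ[y; SUM(a)→e](R) − π[y,e](ρ[e/c](ρ[y/v](T)))))) → 2

== RESULT ==
y | c
q | 3
t | 3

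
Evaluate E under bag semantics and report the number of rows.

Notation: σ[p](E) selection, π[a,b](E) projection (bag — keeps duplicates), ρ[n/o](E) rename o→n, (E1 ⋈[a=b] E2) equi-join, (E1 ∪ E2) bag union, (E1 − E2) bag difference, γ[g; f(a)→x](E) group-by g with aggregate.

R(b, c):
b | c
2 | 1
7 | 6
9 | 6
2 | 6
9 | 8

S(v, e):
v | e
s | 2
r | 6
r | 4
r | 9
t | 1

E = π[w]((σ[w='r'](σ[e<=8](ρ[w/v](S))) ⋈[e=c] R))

Row counts bottom-up:
  S → 5
  ρ[w/v](S) → 5
  σ[e<=8](ρ[w/v](S)) → 4
  σ[w='r'](σ[e<=8](ρ[w/v](S))) → 2
  R → 5
  (σ[w='r'](σ[e<=8](ρ[w/v](S))) ⋈[e=c] R) → 3
  π[w]((σ[w='r'](σ[e<=8](ρ[w/v](S))) ⋈[e=c] R)) → 3

|E| = 3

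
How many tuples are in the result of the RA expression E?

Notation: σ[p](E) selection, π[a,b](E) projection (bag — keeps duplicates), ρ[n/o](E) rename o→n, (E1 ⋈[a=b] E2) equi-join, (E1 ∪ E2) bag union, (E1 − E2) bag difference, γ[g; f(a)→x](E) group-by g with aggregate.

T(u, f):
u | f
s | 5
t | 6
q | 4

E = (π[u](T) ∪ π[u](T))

Subexpression sizes:
  T → 3
  π[u](T) → 3
  T → 3
  π[u](T) → 3
  (π[u](T) ∪ π[u](T)) → 6

|E| = 6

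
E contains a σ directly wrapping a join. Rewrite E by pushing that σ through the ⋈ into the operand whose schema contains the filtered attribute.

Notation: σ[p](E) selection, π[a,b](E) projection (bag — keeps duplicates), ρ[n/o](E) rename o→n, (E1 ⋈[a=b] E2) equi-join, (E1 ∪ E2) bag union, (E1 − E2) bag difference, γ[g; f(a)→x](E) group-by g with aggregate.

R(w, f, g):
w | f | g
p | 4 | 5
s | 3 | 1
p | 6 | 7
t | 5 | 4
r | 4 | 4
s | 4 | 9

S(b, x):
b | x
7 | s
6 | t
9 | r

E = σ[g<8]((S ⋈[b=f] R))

σ filters on g, owned by the right side.
E' = (S ⋈[b=f] σ[g<8](R))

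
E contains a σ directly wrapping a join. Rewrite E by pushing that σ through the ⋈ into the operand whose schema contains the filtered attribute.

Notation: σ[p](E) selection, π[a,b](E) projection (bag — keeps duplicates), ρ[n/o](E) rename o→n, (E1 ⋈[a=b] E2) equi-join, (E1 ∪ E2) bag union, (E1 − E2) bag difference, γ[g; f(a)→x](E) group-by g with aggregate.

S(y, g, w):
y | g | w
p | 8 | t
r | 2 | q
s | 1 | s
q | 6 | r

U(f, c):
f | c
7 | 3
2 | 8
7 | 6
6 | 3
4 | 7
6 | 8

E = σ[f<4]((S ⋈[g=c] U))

σ filters on f, owned by the right side.
E' = (S ⋈[g=c] σ[f<4](U))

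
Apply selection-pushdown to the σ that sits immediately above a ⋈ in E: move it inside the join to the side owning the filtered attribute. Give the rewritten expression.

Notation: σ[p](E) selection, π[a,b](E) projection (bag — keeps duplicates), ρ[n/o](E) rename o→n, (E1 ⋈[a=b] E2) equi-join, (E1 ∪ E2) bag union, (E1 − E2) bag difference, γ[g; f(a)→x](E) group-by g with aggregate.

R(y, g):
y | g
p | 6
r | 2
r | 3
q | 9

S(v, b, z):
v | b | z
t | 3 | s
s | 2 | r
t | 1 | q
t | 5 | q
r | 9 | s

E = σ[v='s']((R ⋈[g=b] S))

σ filters on v, owned by the right side.
E' = (R ⋈[g=b] σ[v='s'](S))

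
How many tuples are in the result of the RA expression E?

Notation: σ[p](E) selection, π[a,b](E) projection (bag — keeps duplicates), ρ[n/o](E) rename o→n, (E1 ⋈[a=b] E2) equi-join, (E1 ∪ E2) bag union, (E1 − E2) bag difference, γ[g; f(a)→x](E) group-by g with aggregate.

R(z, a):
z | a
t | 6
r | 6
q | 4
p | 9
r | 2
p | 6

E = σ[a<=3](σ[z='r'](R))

Per-node cardinality:
  R → 6
  σ[z='r'](R) → 2
  σ[a<=3](σ[z='r'](R)) → 1

|E| = 1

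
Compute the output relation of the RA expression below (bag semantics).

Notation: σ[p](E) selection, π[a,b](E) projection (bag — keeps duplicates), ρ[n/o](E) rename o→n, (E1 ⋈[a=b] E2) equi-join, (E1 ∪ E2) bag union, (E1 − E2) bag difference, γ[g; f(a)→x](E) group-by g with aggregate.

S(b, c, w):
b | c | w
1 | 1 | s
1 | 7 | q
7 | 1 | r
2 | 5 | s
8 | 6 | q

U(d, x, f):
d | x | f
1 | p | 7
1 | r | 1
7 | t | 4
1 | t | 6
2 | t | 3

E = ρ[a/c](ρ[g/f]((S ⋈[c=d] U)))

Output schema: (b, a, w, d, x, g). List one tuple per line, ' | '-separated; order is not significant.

Stepwise |·|:
  S → 5
  U → 5
  (S ⋈[c=d] U) → 7
  ρ[g/f]((S ⋈[c=d] U)) → 7
  ρ[a/c](ρ[g/f]((S ⋈[c=d] U))) → 7

== RESULT ==
b | a | w | d | x | g
1 | 1 | s | 1 | p | 7
1 | 1 | s | 1 | r | 1
1 | 1 | s | 1 | t | 6
1 | 7 | q | 7 | t | 4
7 | 1 | r | 1 | p | 7
7 | 1 | r | 1 | r | 1
7 | 1 | r | 1 | t | 6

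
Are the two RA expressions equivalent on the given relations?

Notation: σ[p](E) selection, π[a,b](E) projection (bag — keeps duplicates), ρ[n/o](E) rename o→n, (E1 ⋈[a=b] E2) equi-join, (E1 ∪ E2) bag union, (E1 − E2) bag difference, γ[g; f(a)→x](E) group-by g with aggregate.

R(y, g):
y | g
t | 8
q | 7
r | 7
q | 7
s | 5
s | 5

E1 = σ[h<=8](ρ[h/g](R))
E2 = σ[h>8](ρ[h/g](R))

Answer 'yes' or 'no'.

E1 row counts bottom-up:
  R → 6
  ρ[h/g](R) → 6
  σ[h<=8](ρ[h/g](R)) → 6
E2 row counts bottom-up:
  R → 6
  ρ[h/g](R) → 6
  σ[h>8](ρ[h/g](R)) → 0

E1 result:
y | h
q | 7
q | 7
r | 7
s | 5
s | 5
t | 8
E2 result:
y | h
(0 rows)
Witness: ('t', 8) appears 1× in E1 but 0× in E2.

no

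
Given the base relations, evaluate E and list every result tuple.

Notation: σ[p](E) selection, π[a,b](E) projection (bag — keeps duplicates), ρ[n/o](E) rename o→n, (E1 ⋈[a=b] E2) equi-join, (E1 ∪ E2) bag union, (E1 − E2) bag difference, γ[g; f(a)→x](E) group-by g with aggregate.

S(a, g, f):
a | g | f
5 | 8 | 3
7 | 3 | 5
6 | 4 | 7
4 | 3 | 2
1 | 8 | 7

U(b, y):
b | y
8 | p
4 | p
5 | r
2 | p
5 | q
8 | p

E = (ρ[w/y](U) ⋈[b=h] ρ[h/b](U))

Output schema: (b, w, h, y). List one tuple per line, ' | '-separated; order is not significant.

Per-node cardinality:
  U → 6
  ρ[w/y](U) → 6
  U → 6
  ρ[h/b](U) → 6
  (ρ[w/y](U) ⋈[b=h] ρ[h/b](U)) → 10

== RESULT ==
b | w | h | y
2 | p | 2 | p
4 | p | 4 | p
5 | q | 5 | q
5 | q | 5 | r
5 | r | 5 | q
5 | r | 5 | r
8 | p | 8 | p
8 | p | 8 | p
8 | p | 8 | p
8 | p | 8 | p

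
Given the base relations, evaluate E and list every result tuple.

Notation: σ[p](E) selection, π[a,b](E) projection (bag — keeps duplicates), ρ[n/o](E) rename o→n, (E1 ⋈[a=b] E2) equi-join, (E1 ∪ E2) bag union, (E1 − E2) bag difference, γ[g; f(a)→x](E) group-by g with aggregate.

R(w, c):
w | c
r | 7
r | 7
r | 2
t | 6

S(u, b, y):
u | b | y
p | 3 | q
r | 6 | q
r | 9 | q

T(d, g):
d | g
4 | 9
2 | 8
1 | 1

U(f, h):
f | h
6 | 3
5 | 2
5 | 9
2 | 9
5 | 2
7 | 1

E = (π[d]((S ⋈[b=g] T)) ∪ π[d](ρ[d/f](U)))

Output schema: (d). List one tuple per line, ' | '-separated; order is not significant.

Stepwise |·|:
  S → 3
  T → 3
  (S ⋈[b=g] T) → 1
  π[d]((S ⋈[b=g] T)) → 1
  U → 6
  ρ[d/f](U) → 6
  π[d](ρ[d/f](U)) → 6
  (π[d]((S ⋈[b=g] T)) ∪ π[d](ρ[d/f](U))) → 7

== RESULT ==
d
2
4
5
5
5
6
7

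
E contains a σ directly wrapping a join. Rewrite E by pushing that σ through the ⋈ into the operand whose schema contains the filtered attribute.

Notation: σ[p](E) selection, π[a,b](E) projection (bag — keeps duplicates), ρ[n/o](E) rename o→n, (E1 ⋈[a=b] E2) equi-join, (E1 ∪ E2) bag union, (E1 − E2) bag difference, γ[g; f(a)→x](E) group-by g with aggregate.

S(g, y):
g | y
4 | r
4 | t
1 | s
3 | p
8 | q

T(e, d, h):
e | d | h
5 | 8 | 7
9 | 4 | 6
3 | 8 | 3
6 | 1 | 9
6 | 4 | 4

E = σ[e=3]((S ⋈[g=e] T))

σ filters on e, owned by the right side.
E' = (S ⋈[g=e] σ[e=3](T))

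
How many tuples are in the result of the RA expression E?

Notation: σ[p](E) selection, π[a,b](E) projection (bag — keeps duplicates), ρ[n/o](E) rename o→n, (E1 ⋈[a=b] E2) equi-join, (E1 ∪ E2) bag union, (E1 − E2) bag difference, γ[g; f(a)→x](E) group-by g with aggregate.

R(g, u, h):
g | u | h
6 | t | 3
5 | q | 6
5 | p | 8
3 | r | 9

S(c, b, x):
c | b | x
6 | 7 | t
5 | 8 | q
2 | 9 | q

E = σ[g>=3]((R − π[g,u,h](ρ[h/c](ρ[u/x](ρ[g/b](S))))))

Per-node cardinality:
  R → 4
  S → 3
  ρ[g/b](S) → 3
  ρ[u/x](ρ[g/b](S)) → 3
  ρ[h/c](ρ[u/x](ρ[g/b](S))) → 3
  π[g,u,h](ρ[h/c](ρ[u/x](ρ[g/b](S)))) → 3
  (R − π[g,u,h](ρ[h/c](ρ[u/x](ρ[g/b](S))))) → 4
  σ[g>=3]((R − π[g,u,h](ρ[h/c](ρ[u/x](ρ[g/b](S)))))) → 4

|E| = 4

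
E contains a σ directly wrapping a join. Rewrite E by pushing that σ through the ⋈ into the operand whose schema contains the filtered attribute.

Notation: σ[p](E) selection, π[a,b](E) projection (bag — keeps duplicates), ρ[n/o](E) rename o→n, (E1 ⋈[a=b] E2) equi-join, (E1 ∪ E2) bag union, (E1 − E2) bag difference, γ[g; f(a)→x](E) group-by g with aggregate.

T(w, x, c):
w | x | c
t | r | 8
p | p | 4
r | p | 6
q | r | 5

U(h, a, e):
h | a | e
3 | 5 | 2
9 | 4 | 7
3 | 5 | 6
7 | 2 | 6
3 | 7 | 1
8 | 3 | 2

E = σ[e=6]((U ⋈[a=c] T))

σ filters on e, owned by the left side.
E' = (σ[e=6](U) ⋈[a=c] T)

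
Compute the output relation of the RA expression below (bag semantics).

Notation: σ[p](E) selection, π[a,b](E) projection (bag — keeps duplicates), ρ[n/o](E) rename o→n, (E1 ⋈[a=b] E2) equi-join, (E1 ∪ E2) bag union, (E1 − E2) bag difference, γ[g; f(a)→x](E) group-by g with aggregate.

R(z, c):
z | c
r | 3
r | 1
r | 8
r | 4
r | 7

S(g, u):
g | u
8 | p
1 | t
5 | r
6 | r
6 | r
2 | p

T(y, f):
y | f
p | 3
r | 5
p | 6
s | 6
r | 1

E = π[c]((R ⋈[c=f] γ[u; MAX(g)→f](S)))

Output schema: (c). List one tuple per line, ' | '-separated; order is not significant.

Row counts bottom-up:
  R → 5
  S → 6
  γ[u; MAX(g)→f](S) → 3
  (R ⋈[c=f] γ[u; MAX(g)→f](S)) → 2
  π[c]((R ⋈[c=f] γ[u; MAX(g)→f](S))) → 2

== RESULT ==
c
1
8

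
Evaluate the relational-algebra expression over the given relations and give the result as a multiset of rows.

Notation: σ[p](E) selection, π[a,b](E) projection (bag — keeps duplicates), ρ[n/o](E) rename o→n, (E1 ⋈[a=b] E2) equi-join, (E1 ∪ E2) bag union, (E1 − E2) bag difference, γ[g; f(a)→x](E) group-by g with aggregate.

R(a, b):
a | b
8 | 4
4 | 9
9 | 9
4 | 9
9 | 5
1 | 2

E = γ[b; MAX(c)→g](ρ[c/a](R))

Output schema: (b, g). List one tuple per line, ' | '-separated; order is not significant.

Per-node cardinality:
  R → 6
  ρ[c/a](R) → 6
  γ[b; MAX(c)→g](ρ[c/a](R)) → 4

== RESULT ==
b | g
2 | 1
4 | 8
5 | 9
9 | 9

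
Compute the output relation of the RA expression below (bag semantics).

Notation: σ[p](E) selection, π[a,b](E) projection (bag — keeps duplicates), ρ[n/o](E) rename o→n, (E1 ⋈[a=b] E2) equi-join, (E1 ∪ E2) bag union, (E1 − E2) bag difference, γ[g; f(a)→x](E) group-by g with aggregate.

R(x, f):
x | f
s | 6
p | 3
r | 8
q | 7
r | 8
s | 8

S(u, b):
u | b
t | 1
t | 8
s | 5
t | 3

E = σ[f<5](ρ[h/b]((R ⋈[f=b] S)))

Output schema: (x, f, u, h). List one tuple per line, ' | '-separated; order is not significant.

Stepwise |·|:
  R → 6
  S → 4
  (R ⋈[f=b] S) → 4
  ρ[h/b]((R ⋈[f=b] S)) → 4
  σ[f<5](ρ[h/b]((R ⋈[f=b] S))) → 1

== RESULT ==
x | f | u | h
p | 3 | t | 3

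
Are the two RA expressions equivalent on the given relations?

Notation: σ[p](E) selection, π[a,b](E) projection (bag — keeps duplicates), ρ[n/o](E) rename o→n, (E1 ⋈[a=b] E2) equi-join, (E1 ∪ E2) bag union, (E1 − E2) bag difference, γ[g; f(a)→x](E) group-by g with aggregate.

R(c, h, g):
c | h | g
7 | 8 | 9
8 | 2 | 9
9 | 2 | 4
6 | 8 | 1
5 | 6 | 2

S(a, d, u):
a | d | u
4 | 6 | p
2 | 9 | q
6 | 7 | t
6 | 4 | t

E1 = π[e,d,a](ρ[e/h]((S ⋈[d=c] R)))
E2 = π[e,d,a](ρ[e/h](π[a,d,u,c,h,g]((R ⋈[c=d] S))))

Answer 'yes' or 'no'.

E1 row counts bottom-up:
  S → 4
  R → 5
  (S ⋈[d=c] R) → 3
  ρ[e/h]((S ⋈[d=c] R)) → 3
  π[e,d,a](ρ[e/h]((S ⋈[d=c] R))) → 3
E2 row counts bottom-up:
  R → 5
  S → 4
  (R ⋈[c=d] S) → 3
  π[a,d,u,c,h,g]((R ⋈[c=d] S)) → 3
  ρ[e/h](π[a,d,u,c,h,g]((R ⋈[c=d] S))) → 3
  π[e,d,a](ρ[e/h](π[a,d,u,c,h,g]((R ⋈[c=d] S)))) → 3

E1 and E2 produce the same multiset:
e | d | a
2 | 9 | 2
8 | 6 | 4
8 | 7 | 6

yes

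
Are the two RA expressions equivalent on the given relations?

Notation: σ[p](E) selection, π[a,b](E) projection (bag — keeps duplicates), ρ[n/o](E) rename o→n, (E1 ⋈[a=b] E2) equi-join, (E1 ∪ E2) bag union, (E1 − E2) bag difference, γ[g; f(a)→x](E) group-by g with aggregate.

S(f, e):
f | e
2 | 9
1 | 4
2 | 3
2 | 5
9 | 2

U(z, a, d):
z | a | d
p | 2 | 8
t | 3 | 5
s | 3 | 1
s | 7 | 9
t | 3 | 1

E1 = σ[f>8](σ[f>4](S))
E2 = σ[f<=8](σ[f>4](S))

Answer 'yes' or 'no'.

E1 stepwise |·|:
  S → 5
  σ[f>4](S) → 1
  σ[f>8](σ[f>4](S)) → 1
E2 stepwise |·|:
  S → 5
  σ[f>4](S) → 1
  σ[f<=8](σ[f>4](S)) → 0

E1 result:
f | e
9 | 2
E2 result:
f | e
(0 rows)
Witness: (9, 2) appears 1× in E1 but 0× in E2.

no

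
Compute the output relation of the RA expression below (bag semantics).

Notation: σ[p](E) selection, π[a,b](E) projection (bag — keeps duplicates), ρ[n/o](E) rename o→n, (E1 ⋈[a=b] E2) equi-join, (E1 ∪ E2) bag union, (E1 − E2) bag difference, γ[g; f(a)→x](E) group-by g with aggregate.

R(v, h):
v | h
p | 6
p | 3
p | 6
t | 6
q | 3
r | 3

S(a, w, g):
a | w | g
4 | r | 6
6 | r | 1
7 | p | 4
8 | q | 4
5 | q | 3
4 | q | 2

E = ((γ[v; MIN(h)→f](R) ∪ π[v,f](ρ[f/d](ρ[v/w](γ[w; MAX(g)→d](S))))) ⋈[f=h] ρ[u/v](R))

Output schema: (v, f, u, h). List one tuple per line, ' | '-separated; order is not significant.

Per-node cardinality:
  R → 6
  γ[v; MIN(h)→f](R) → 4
  S → 6
  γ[w; MAX(g)→d](S) → 3
  ρ[v/w](γ[w; MAX(g)→d](S)) → 3
  ρ[f/d](ρ[v/w](γ[w; MAX(g)→d](S))) → 3
  π[v,f](ρ[f/d](ρ[v/w](γ[w; MAX(g)→d](S)))) → 3
  (γ[v; MIN(h)→f](R) ∪ π[v,f](ρ[f/d](ρ[v/w](γ[w; MAX(g)→d](S))))) → 7
  R → 6
  ρ[u/v](R) → 6
  ((γ[v; MIN(h)→f](R) ∪ π[v,f](ρ[f/d](ρ[v/w](γ[w; MAX(g)→d](S))))) ⋈[f=h] ρ[u/v](R)) → 15

== RESULT ==
v | f | u | h
p | 3 | p | 3
p | 3 | q | 3
p | 3 | r | 3
q | 3 | p | 3
q | 3 | q | 3
q | 3 | r | 3
r | 3 | p | 3
r | 3 | q | 3
r | 3 | r | 3
r | 6 | p | 6
r | 6 | p | 6
r | 6 | t | 6
t | 6 | p | 6
t | 6 | p | 6
t | 6 | t | 6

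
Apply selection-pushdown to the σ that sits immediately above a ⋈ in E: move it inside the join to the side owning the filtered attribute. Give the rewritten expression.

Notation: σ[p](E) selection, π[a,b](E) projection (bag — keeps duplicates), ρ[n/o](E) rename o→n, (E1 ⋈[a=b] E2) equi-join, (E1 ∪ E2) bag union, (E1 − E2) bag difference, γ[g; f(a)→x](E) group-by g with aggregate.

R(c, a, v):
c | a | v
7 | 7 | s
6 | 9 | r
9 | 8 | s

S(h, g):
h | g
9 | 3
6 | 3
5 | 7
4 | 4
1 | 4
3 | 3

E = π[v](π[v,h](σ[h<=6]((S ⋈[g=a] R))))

σ filters on h, owned by the left side.
E' = π[v](π[v,h]((σ[h<=6](S) ⋈[g=a] R)))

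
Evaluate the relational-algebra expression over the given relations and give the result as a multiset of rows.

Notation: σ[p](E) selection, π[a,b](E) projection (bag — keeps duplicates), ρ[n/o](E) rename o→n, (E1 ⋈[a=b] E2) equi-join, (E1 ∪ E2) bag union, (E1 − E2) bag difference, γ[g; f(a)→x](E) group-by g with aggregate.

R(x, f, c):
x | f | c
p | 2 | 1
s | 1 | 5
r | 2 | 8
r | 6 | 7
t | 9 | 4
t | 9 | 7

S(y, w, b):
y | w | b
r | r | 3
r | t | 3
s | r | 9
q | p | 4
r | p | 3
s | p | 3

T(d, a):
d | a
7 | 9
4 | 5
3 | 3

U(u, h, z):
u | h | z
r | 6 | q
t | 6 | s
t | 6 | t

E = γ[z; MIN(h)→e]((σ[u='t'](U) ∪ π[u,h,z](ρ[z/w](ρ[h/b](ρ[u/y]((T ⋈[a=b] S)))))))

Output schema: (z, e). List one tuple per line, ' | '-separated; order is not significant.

Per-node cardinality:
  U → 3
  σ[u='t'](U) → 2
  T → 3
  S → 6
  (T ⋈[a=b] S) → 5
  ρ[u/y]((T ⋈[a=b] S)) → 5
  ρ[h/b](ρ[u/y]((T ⋈[a=b] S))) → 5
  ρ[z/w](ρ[h/b](ρ[u/y]((T ⋈[a=b] S)))) → 5
  π[u,h,z](ρ[z/w](ρ[h/b](ρ[u/y]((T ⋈[a=b] S))))) → 5
  (σ[u='t'](U) ∪ π[u,h,z](ρ[z/w](ρ[h/b](ρ[u/y]((T ⋈[a=b] S)))))) → 7
  γ[z; MIN(h)→e]((σ[u='t'](U) ∪ π[u,h,z](ρ[z/w](ρ[h/b](ρ[u/y]((T ⋈[a=b] S))))))) → 4

== RESULT ==
z | e
p | 3
r | 3
s | 6
t | 3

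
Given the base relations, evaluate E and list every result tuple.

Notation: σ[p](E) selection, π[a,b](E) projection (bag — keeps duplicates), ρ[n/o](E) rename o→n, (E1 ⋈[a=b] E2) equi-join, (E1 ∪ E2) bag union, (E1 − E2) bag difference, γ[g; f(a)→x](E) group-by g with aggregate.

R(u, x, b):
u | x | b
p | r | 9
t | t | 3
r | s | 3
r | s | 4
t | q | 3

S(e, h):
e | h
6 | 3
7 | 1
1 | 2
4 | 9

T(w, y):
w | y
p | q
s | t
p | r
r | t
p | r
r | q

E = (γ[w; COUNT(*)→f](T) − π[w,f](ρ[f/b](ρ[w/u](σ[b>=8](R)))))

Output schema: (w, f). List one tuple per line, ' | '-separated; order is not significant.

Stepwise |·|:
  T → 6
  γ[w; COUNT(*)→f](T) → 3
  R → 5
  σ[b>=8](R) → 1
  ρ[w/u](σ[b>=8](R)) → 1
  ρ[f/b](ρ[w/u](σ[b>=8](R))) → 1
  π[w,f](ρ[f/b](ρ[w/u](σ[b>=8](R)))) → 1
  (γ[w; COUNT(*)→f](T) − π[w,f](ρ[f/b](ρ[w/u](σ[b>=8](R))))) → 3

== RESULT ==
w | f
p | 3
r | 2
s | 1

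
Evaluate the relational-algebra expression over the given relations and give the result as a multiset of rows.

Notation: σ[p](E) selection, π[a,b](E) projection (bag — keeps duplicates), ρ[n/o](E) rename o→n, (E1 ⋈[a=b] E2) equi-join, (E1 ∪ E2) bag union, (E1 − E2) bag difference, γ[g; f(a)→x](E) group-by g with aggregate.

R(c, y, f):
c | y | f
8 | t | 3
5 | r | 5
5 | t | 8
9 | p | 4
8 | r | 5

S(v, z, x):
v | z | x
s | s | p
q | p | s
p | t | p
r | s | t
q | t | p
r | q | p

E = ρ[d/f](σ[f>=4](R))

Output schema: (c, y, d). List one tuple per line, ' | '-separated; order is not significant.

Subexpression sizes:
  R → 5
  σ[f>=4](R) → 4
  ρ[d/f](σ[f>=4](R)) → 4

== RESULT ==
c | y | d
5 | r | 5
5 | t | 8
8 | r | 5
9 | p | 4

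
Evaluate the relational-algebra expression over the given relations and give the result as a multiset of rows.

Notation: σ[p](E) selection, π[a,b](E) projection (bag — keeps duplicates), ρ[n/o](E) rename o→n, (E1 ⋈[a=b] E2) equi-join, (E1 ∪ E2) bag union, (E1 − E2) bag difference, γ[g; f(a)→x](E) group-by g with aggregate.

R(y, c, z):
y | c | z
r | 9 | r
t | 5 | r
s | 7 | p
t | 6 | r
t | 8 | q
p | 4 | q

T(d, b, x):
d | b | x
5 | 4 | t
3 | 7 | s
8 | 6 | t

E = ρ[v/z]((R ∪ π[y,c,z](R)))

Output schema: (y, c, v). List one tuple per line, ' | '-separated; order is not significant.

Row counts bottom-up:
  R → 6
  R → 6
  π[y,c,z](R) → 6
  (R ∪ π[y,c,z](R)) → 12
  ρ[v/z]((R ∪ π[y,c,z](R))) → 12

== RESULT ==
y | c | v
p | 4 | q
p | 4 | q
r | 9 | r
r | 9 | r
s | 7 | p
s | 7 | p
t | 5 | r
t | 5 | r
t | 6 | r
t | 6 | r
t | 8 | q
t | 8 | q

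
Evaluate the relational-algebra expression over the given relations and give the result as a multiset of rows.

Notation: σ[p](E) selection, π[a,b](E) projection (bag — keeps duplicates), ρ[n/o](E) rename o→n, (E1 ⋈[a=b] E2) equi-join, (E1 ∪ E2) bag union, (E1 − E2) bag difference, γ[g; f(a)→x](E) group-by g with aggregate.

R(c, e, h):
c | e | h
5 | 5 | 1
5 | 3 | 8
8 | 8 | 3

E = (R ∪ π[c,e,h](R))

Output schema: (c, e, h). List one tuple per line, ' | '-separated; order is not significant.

Subexpression sizes:
  R → 3
  R → 3
  π[c,e,h](R) → 3
  (R ∪ π[c,e,h](R)) → 6

== RESULT ==
c | e | h
5 | 3 | 8
5 | 3 | 8
5 | 5 | 1
5 | 5 | 1
8 | 8 | 3
8 | 8 | 3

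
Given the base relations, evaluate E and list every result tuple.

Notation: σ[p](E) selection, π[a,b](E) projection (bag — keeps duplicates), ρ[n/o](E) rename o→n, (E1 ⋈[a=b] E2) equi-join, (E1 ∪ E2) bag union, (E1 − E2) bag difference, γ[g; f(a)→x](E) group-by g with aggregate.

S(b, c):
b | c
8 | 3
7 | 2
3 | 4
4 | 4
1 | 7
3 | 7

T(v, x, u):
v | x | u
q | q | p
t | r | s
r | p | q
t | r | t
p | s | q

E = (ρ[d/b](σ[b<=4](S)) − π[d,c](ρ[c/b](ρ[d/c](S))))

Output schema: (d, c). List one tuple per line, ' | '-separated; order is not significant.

Stepwise |·|:
  S → 6
  σ[b<=4](S) → 4
  ρ[d/b](σ[b<=4](S)) → 4
  S → 6
  ρ[d/c](S) → 6
  ρ[c/b](ρ[d/c](S)) → 6
  π[d,c](ρ[c/b](ρ[d/c](S))) → 6
  (ρ[d/b](σ[b<=4](S)) − π[d,c](ρ[c/b](ρ[d/c](S)))) → 3

== RESULT ==
d | c
1 | 7
3 | 4
3 | 7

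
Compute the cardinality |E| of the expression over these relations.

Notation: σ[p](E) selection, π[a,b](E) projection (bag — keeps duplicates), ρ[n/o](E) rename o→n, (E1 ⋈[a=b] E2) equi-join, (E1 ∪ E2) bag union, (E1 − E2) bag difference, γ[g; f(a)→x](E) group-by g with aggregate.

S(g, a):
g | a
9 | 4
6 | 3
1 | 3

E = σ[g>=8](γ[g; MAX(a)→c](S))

Stepwise |·|:
  S → 3
  γ[g; MAX(a)→c](S) → 3
  σ[g>=8](γ[g; MAX(a)→c](S)) → 1

|E| = 1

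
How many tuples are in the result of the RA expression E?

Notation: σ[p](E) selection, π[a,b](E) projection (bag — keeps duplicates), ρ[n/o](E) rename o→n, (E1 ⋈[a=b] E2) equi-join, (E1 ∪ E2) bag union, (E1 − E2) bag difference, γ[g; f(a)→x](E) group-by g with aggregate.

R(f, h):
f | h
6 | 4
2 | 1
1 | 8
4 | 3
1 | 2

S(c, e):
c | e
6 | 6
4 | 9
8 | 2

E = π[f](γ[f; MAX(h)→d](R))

Per-node cardinality:
  R → 5
  γ[f; MAX(h)→d](R) → 4
  π[f](γ[f; MAX(h)→d](R)) → 4

|E| = 4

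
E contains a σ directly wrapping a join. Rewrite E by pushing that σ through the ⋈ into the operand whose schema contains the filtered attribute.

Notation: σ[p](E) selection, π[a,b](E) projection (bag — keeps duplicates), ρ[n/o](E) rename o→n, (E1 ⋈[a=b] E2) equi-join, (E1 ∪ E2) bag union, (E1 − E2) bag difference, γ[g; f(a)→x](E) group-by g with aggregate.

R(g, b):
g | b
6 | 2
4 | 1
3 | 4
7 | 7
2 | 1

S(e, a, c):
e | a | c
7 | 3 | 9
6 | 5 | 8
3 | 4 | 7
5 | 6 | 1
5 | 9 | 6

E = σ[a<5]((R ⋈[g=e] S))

σ filters on a, owned by the right side.
E' = (R ⋈[g=e] σ[a<5](S))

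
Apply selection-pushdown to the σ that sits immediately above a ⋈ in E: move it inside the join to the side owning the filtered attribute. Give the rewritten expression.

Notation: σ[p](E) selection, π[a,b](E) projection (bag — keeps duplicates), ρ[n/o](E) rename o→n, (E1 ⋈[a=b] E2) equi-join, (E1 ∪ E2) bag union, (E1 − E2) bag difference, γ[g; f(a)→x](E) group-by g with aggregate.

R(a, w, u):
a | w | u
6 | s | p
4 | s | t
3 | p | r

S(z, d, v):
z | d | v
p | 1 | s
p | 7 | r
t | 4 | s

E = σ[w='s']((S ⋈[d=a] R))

σ filters on w, owned by the right side.
E' = (S ⋈[d=a] σ[w='s'](R))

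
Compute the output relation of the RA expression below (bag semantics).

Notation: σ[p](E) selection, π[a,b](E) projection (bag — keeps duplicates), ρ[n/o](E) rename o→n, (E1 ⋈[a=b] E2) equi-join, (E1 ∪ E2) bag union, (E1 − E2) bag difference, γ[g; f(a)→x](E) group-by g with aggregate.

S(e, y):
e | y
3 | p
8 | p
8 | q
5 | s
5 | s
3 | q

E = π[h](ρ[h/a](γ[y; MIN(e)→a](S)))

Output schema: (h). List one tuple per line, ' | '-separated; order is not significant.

Row counts bottom-up:
  S → 6
  γ[y; MIN(e)→a](S) → 3
  ρ[h/a](γ[y; MIN(e)→a](S)) → 3
  π[h](ρ[h/a](γ[y; MIN(e)→a](S))) → 3

== RESULT ==
h
3
3
5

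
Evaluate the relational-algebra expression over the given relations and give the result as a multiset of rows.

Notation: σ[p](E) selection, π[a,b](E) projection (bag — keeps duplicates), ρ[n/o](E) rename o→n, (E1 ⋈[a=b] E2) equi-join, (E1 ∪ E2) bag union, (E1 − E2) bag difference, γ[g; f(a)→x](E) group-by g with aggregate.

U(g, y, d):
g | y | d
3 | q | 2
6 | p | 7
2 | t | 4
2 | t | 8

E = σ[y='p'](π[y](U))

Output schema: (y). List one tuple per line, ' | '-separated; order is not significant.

Subexpression sizes:
  U → 4
  π[y](U) → 4
  σ[y='p'](π[y](U)) → 1

== RESULT ==
y
p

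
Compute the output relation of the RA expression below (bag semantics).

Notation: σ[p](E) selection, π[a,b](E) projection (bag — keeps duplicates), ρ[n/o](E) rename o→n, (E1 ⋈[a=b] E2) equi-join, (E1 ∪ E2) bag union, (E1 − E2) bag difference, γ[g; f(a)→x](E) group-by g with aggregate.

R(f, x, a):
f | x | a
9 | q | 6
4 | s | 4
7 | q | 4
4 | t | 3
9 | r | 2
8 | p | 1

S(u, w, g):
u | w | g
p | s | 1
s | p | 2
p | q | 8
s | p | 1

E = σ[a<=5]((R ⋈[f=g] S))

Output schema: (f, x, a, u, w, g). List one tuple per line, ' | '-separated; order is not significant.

Subexpression sizes:
  R → 6
  S → 4
  (R ⋈[f=g] S) → 1
  σ[a<=5]((R ⋈[f=g] S)) → 1

== RESULT ==
f | x | a | u | w | g
8 | p | 1 | p | q | 8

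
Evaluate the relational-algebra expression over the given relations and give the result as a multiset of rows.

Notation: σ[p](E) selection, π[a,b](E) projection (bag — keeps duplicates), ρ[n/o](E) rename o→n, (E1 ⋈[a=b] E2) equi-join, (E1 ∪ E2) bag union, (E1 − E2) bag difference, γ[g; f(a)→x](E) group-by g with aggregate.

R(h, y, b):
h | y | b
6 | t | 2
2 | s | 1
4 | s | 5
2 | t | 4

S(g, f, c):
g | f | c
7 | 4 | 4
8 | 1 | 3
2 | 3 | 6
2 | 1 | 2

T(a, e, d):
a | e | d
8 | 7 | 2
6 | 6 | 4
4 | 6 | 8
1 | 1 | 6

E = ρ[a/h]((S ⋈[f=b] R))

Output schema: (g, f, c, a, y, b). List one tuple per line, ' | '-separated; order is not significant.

Per-node cardinality:
  S → 4
  R → 4
  (S ⋈[f=b] R) → 3
  ρ[a/h]((S ⋈[f=b] R)) → 3

== RESULT ==
g | f | c | a | y | b
2 | 1 | 2 | 2 | s | 1
7 | 4 | 4 | 2 | t | 4
8 | 1 | 3 | 2 | s | 1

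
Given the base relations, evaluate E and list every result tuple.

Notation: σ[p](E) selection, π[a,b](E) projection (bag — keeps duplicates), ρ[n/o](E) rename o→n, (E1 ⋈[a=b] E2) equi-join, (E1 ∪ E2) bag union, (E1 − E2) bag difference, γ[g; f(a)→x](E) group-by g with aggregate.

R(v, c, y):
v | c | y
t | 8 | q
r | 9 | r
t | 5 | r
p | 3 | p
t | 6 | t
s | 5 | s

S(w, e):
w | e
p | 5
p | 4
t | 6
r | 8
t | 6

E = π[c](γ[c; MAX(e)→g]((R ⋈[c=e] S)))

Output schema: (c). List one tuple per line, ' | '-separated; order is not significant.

Per-node cardinality:
  R → 6
  S → 5
  (R ⋈[c=e] S) → 5
  γ[c; MAX(e)→g]((R ⋈[c=e] S)) → 3
  π[c](γ[c; MAX(e)→g]((R ⋈[c=e] S))) → 3

== RESULT ==
c
5
6
8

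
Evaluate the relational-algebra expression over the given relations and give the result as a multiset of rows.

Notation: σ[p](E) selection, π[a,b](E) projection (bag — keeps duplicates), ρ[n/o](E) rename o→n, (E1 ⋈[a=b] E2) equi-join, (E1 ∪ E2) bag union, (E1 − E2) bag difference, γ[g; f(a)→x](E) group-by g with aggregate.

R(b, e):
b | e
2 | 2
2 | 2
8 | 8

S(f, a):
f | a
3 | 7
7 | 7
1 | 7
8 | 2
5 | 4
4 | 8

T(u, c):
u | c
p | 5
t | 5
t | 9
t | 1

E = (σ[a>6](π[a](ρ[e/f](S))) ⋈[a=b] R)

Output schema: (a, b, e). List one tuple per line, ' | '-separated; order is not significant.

Stepwise |·|:
  S → 6
  ρ[e/f](S) → 6
  π[a](ρ[e/f](S)) → 6
  σ[a>6](π[a](ρ[e/f](S))) → 4
  R → 3
  (σ[a>6](π[a](ρ[e/f](S))) ⋈[a=b] R) → 1

== RESULT ==
a | b | e
8 | 8 | 8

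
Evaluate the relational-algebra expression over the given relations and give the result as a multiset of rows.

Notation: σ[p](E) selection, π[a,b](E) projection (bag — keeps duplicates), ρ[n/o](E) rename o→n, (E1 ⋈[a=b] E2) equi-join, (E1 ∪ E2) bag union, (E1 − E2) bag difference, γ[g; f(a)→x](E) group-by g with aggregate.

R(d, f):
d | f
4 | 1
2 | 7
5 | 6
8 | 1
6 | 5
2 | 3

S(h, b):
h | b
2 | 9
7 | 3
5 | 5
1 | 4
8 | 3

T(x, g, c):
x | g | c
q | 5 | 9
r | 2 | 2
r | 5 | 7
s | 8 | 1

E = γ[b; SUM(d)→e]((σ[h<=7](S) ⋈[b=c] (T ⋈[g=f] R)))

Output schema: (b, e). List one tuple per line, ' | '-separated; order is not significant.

Per-node cardinality:
  S → 5
  σ[h<=7](S) → 4
  T → 4
  R → 6
  (T ⋈[g=f] R) → 2
  (σ[h<=7](S) ⋈[b=c] (T ⋈[g=f] R)) → 1
  γ[b; SUM(d)→e]((σ[h<=7](S) ⋈[b=c] (T ⋈[g=f] R))) → 1

== RESULT ==
b | e
9 | 6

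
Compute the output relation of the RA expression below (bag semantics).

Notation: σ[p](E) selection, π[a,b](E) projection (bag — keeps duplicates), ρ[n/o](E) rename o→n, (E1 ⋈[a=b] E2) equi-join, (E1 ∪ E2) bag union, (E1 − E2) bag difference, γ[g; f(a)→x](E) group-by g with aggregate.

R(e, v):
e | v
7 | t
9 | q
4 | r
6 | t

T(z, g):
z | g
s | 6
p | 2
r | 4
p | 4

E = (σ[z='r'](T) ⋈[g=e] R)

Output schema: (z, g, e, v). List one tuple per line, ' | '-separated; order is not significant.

Per-node cardinality:
  T → 4
  σ[z='r'](T) → 1
  R → 4
  (σ[z='r'](T) ⋈[g=e] R) → 1

== RESULT ==
z | g | e | v
r | 4 | 4 | r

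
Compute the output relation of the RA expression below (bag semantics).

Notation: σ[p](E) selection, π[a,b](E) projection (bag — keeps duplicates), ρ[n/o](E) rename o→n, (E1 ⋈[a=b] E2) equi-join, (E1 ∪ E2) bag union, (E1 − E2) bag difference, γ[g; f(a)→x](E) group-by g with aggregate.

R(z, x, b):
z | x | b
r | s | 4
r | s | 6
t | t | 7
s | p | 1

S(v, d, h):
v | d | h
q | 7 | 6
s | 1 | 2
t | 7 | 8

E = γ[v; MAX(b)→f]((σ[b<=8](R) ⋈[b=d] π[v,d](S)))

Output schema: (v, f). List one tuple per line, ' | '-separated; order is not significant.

Stepwise |·|:
  R → 4
  σ[b<=8](R) → 4
  S → 3
  π[v,d](S) → 3
  (σ[b<=8](R) ⋈[b=d] π[v,d](S)) → 3
  γ[v; MAX(b)→f]((σ[b<=8](R) ⋈[b=d] π[v,d](S))) → 3

== RESULT ==
v | f
q | 7
s | 1
t | 7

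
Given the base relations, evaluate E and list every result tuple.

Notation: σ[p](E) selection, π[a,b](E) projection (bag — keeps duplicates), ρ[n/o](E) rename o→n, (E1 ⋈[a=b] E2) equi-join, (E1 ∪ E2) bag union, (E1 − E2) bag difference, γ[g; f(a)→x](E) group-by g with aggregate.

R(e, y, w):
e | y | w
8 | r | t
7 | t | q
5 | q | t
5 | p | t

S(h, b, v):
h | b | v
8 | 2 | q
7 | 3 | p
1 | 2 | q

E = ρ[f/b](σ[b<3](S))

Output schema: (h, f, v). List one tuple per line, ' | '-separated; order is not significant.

Stepwise |·|:
  S → 3
  σ[b<3](S) → 2
  ρ[f/b](σ[b<3](S)) → 2

== RESULT ==
h | f | v
1 | 2 | q
8 | 2 | q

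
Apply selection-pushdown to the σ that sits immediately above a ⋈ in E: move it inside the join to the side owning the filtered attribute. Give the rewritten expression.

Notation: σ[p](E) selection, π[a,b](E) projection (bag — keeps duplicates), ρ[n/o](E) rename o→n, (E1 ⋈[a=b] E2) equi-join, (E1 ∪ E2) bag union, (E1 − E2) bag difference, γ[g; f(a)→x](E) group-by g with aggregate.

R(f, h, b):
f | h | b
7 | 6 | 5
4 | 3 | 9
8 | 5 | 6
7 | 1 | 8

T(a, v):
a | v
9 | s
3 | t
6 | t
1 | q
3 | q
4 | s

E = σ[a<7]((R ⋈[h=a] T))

σ filters on a, owned by the right side.
E' = (R ⋈[h=a] σ[a<7](T))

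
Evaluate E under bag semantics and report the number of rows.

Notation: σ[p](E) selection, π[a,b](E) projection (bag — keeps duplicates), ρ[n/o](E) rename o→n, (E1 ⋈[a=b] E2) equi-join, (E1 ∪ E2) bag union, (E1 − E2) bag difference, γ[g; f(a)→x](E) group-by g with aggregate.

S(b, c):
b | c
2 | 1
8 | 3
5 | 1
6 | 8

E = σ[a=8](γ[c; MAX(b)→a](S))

Subexpression sizes:
  S → 4
  γ[c; MAX(b)→a](S) → 3
  σ[a=8](γ[c; MAX(b)→a](S)) → 1

|E| = 1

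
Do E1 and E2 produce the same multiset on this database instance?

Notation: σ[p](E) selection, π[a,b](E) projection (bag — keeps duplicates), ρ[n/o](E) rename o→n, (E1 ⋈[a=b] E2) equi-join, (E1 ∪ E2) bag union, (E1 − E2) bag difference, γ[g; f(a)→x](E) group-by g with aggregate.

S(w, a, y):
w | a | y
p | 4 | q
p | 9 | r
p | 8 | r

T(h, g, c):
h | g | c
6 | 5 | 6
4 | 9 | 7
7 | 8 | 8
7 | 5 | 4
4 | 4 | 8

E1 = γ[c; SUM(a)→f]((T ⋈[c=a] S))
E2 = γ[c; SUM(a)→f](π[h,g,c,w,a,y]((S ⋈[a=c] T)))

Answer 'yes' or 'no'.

E1 stepwise |·|:
  T → 5
  S → 3
  (T ⋈[c=a] S) → 3
  γ[c; SUM(a)→f]((T ⋈[c=a] S)) → 2
E2 stepwise |·|:
  S → 3
  T → 5
  (S ⋈[a=c] T) → 3
  π[h,g,c,w,a,y]((S ⋈[a=c] T)) → 3
  γ[c; SUM(a)→f](π[h,g,c,w,a,y]((S ⋈[a=c] T))) → 2

E1 and E2 produce the same multiset:
c | f
4 | 4
8 | 16

yes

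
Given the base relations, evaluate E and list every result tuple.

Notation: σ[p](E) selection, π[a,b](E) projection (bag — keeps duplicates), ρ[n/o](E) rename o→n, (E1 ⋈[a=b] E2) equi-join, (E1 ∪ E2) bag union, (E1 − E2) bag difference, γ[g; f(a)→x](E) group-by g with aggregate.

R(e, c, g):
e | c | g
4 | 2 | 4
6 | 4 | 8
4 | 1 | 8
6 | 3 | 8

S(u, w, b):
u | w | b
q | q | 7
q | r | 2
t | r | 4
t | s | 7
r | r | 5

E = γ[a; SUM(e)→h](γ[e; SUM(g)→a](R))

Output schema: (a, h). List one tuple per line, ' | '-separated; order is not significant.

Row counts bottom-up:
  R → 4
  γ[e; SUM(g)→a](R) → 2
  γ[a; SUM(e)→h](γ[e; SUM(g)→a](R)) → 2

== RESULT ==
a | h
12 | 4
16 | 6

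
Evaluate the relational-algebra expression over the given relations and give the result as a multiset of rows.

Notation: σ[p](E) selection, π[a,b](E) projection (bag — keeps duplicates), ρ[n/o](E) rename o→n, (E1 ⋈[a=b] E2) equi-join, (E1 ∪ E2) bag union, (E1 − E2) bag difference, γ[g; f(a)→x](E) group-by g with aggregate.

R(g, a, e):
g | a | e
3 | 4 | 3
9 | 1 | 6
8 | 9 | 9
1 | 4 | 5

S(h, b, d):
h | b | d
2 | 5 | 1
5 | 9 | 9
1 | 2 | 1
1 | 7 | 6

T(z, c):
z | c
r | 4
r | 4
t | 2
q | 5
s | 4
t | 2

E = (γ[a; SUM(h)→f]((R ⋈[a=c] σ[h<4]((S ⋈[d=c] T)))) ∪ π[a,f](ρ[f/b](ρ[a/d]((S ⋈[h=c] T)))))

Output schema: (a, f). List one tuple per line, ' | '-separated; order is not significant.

Row counts bottom-up:
  R → 4
  S → 4
  T → 6
  (S ⋈[d=c] T) → 0
  σ[h<4]((S ⋈[d=c] T)) → 0
  (R ⋈[a=c] σ[h<4]((S ⋈[d=c] T))) → 0
  γ[a; SUM(h)→f]((R ⋈[a=c] σ[h<4]((S ⋈[d=c] T)))) → 0
  S → 4
  T → 6
  (S ⋈[h=c] T) → 3
  ρ[a/d]((S ⋈[h=c] T)) → 3
  ρ[f/b](ρ[a/d]((S ⋈[h=c] T))) → 3
  π[a,f](ρ[f/b](ρ[a/d]((S ⋈[h=c] T)))) → 3
  (γ[a; SUM(h)→f]((R ⋈[a=c] σ[h<4]((S ⋈[d=c] T)))) ∪ π[a,f](ρ[f/b](ρ[a/d]((S ⋈[h=c] T))))) → 3

== RESULT ==
a | f
1 | 5
1 | 5
9 | 9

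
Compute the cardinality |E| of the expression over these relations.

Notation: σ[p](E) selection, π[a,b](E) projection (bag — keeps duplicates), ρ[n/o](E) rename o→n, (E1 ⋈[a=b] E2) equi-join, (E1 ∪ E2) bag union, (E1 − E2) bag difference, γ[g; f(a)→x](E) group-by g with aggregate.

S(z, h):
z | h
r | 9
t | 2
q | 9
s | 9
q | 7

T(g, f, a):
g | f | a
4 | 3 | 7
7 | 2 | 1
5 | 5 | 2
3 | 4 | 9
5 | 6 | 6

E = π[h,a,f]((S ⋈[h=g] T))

Per-node cardinality:
  S → 5
  T → 5
  (S ⋈[h=g] T) → 1
  π[h,a,f]((S ⋈[h=g] T)) → 1

|E| = 1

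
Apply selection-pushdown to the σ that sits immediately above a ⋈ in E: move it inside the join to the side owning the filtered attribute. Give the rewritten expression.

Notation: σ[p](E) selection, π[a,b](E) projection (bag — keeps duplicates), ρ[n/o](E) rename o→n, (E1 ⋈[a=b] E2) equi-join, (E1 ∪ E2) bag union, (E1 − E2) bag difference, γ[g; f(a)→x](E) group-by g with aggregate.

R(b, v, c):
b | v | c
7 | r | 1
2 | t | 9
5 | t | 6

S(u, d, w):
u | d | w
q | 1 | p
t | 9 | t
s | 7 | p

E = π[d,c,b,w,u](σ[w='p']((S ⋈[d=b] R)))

σ filters on w, owned by the left side.
E' = π[d,c,b,w,u]((σ[w='p'](S) ⋈[d=b] R))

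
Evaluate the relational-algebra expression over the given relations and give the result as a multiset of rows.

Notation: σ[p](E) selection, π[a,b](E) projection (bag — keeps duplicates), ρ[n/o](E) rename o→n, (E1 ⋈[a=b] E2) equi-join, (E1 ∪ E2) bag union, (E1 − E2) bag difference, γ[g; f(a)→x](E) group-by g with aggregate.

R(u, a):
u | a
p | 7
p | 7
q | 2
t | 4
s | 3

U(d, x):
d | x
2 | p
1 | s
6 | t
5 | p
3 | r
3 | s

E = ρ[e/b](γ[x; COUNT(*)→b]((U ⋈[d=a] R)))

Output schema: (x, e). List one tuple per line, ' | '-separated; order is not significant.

Row counts bottom-up:
  U → 6
  R → 5
  (U ⋈[d=a] R) → 3
  γ[x; COUNT(*)→b]((U ⋈[d=a] R)) → 3
  ρ[e/b](γ[x; COUNT(*)→b]((U ⋈[d=a] R))) → 3

== RESULT ==
x | e
p | 1
r | 1
s | 1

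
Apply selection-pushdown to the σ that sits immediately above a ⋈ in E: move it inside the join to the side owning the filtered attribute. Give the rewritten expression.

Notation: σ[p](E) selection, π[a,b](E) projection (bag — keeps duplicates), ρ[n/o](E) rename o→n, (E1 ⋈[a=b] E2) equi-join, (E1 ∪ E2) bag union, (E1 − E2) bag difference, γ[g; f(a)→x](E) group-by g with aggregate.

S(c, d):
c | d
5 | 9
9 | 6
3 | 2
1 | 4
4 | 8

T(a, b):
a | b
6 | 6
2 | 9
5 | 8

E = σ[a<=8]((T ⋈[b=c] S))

σ filters on a, owned by the left side.
E' = (σ[a<=8](T) ⋈[b=c] S)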